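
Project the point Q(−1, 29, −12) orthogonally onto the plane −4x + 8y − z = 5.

(11, 5, -9)

The perpendicular from Q has direction n = (−4, 8, −1): r = (−1, 29, −12) + t(−4, 8, −1).
Substitute into the plane: n·(Q + tn) = 5 gives 248 + 81t = 5, so t = -3.
Foot = (−1, 29, −12) + (-3)·(−4, 8, −1) = (11, 5, −9).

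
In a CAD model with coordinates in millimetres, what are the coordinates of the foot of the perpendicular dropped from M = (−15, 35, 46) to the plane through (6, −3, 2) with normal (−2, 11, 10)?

(-7, -9, 6)

n = (−2, 11, 10), |n|² = 225, and n·M − (-25) = 900.
t = 900/225 = 4, so the foot is M − t·n = (−15, 35, 46) − 4·(−2, 11, 10) = (−7, −9, 6).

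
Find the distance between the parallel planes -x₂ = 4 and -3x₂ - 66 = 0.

18

Divide the second equation by 3 to match normals: -x₂ = 22.
Both planes have normal n = (0, -1, 0), |n| = 1. Any point on the first plane is at distance |22 − 4|/|n| = 18/1 = 18 from the second.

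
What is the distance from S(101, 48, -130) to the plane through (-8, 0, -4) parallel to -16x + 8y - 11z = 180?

26/21

Parallel planes share the normal n = (-16, 8, -11); since (-8, 0, -4) lies on the plane, its equation is -16x + 8y - 11z = 172.
d = |(-16)·101 + 8·48 + (-11)·(-130) − 172| / √(256 + 64 + 121) = |26| / 21 = 26/21.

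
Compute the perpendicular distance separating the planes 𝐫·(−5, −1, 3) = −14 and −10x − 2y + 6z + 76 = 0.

24/√35

Divide the second equation by 2 to match normals: −5x − y + 3z = -38.
Both planes have normal n = (−5, −1, 3), |n| = √35. Any point on the first plane is at distance |(-38) − (-14)|/|n| = 24/√35 from the second.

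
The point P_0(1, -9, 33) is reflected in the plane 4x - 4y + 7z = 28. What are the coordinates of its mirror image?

With n = (4, -4, 7), the signed offset is (n·P_0 − 28)/|n|² = 243/81 = 3.
P_0' = P_0 − 2t·n = (1, -9, 33) − 6·(4, -4, 7) = (-23, 15, -9).

(-23, 15, -9)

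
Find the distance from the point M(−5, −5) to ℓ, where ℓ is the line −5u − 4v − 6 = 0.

d = |(-5)·(-5) + (-4)·(-5) − 6| / √(25 + 16) = |39|/√41 = 39/√41.

39√41/41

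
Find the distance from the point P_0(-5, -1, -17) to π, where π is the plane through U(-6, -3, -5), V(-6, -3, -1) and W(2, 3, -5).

UV = (0, 0, 4) and UW = (8, 6, 0), so a normal is n = UV × UW = (-24, 32, 0).
d = |(-24)·(-5) + 32·(-1) − 48| / √(576 + 1024 + 0) = |40| / 40 = 1.

1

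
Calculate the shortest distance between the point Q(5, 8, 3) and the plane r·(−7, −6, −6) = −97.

Normal vector n = (−7, −6, −6), and n·(5, 8, 3) − (−97) = −4.
|n| = √(49 + 36 + 36) = 11, so the distance is |-4|/11 = 4/11.

4/11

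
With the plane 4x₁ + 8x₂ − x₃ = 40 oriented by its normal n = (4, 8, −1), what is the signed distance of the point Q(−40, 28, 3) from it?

7/3

n·Q − 40 = 21.
|n| = 9, so the signed distance is 21/9 = 7/3.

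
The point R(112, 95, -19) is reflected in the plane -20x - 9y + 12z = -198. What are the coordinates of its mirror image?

With n = (-20, -9, 12), the signed offset is (n·R − (-198))/|n|² = -3125/625 = -5.
R' = R − 2t·n = (112, 95, -19) − (-10)·(-20, -9, 12) = (-88, 5, 101).

(-88, 5, 101)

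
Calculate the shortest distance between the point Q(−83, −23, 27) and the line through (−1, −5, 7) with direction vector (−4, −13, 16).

Direction vector d = (−4, −13, 16).
AP = (−82, −18, 20), and AP × d = (−28, 1232, 994).
|AP × d|² = 2506644 and |d|² = 441, so the distance is √(2506644/441) = √5684 = 14√29.

14√29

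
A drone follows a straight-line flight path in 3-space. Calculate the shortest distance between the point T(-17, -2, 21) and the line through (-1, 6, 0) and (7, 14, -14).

A direction vector is d = (8, 8, -14).
AP = (-16, -8, 21), and AP × d = (-56, -56, -64).
|AP × d|² = 10368 and |d|² = 324, so the distance is √(10368/324) = √32 = 4√2.

4√2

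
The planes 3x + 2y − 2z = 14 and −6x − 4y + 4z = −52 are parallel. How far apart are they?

12√17/17

Divide the second equation by -2 to match normals: 3x + 2y − 2z = 26.
With common normal n = (3, 2, −2) (|n| = √17), the distance is |14 − 26|/|n| = 12/√17 = 12√17/17.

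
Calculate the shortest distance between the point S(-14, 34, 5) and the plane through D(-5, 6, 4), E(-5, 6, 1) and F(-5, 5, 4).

DE = (0, 0, -3) and DF = (0, -1, 0), so a normal is n = DE × DF = (-3, 0, 0).
d = |(-3)·(-14) − 15| / √(9 + 0 + 0) = |27| / 3 = 9.

9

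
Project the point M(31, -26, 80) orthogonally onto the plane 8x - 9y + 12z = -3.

(-9, 19, 20)

n = (8, -9, 12), |n|² = 289, and n·M − (-3) = 1445.
t = 1445/289 = 5, so the foot is M − t·n = (31, -26, 80) − 5·(8, -9, 12) = (-9, 19, 20).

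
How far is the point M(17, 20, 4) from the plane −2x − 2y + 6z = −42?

d = |(-2)·17 + (-2)·20 + 6·4 − (-42)| / √(4 + 4 + 36) = |-8| / (2√11) = 4/√11.

4√11/11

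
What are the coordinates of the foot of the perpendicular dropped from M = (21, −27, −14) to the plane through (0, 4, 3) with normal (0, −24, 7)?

(21, -3, -21)

The perpendicular from M has direction n = (0, −24, 7): r = (21, −27, −14) + t(0, −24, 7).
Substitute into the plane: n·(M + tn) = -75 gives 550 + 625t = -75, so t = -1.
Foot = (21, −27, −14) + (-1)·(0, −24, 7) = (21, −3, −21).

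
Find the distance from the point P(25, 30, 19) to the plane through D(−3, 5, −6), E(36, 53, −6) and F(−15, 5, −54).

DE = (39, 48, 0) and DF = (−12, 0, −48), so a normal is n = DE × DF = (−2304, 1872, 576).
n = (−2304, 1872, 576); n·P − 12816 = -3312; |n| = 3024; distance = 3312/3024 = 23/21.

23/21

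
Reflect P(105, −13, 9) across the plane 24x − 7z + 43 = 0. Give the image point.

(-87, -13, 65)

n = (24, 0, −7), |n|² = 625, n·P − (-43) = 2500, so t = 2500/625 = 4.
Foot F = P − 4·n = (9, −13, 37); the reflection is 2F − P = (−87, −13, 65).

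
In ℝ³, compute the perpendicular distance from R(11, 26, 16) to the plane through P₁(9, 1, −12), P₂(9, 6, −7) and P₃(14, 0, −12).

13/√51

P₁P₂ = (0, 5, 5) and P₁P₃ = (5, −1, 0), so a normal is n = P₁P₂ × P₁P₃ = (5, 25, −25).
Then n·(11, 26, 16) − 370 = −65.
|n| = √(25 + 625 + 625) = 5√51, so the distance is |-65|/(5√51) = 13√51/51.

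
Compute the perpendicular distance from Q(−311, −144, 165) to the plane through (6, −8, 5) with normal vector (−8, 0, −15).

The plane has equation n·(r − (6, −8, 5)) = 0, i.e. n·r = -123.
n = (−8, 0, −15); n·P − (-123) = 136; |n| = 17; distance = 136/17 = 8.

8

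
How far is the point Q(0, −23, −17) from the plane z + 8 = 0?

9

Normal vector n = (0, 0, 1), and n·(0, −23, −17) − (−8) = −9.
|n| = √(0 + 0 + 1) = 1, so the distance is |-9|/1 = 9.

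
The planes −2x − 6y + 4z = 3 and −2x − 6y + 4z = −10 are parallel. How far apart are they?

13/(2√14)

With common normal n = (−2, −6, 4) (|n| = 2√14), the distance is |3 − (-10)|/|n| = 13/(2√14).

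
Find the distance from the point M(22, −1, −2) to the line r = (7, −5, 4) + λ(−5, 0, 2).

Direction vector d = (−5, 0, 2).
AP = (15, 4, −6); AP·d = -87, |AP|² = 277, |d|² = 29.
distance² = |AP|² − (AP·d)²/|d|² = 277 − 7569/29 = 16, so the distance is 4.

4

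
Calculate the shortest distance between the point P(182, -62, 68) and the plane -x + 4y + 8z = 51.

n = (-1, 4, 8); n·P − 51 = 63; |n| = 9; distance = 63/9 = 7.

7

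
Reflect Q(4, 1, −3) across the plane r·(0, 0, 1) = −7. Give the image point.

(4, 1, -11)

With n = (0, 0, 1), the signed offset is (n·Q − (-7))/|n|² = 4/1 = 4.
Q' = Q − 2t·n = (4, 1, −3) − 8·(0, 0, 1) = (4, 1, −11).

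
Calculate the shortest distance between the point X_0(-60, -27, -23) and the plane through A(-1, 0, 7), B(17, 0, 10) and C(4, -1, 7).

7√62/31

AB = (18, 0, 3) and AC = (5, -1, 0), so a normal is n = AB × AC = (3, 15, -18).
d = |3·(-60) + 15·(-27) + (-18)·(-23) − (-129)| / √(9 + 225 + 324) = |-42| / (3√62) = 14/√62.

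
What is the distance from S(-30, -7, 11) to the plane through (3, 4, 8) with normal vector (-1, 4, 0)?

The plane has equation n·(r − (3, 4, 8)) = 0, i.e. n·r = 13.
Then n·(-30, -7, 11) - 13 = -11.
|n| = √(1 + 16 + 0) = √17, so the distance is |-11|/√17 = 11√17/17.

11/√17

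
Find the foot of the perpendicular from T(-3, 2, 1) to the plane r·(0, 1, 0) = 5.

n = (0, 1, 0), |n|² = 1, and n·T − 5 = -3.
t = -3/1 = -3, so the foot is T − t·n = (-3, 2, 1) − (-3)·(0, 1, 0) = (-3, 5, 1).

(-3, 5, 1)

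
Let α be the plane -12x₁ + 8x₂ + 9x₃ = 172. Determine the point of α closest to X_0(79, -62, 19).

(19, -22, 64)

The perpendicular from X_0 has direction n = (-12, 8, 9): r = (79, -62, 19) + t(-12, 8, 9).
Substitute into the plane: n·(X_0 + tn) = 172 gives -1273 + 289t = 172, so t = 5.
Foot = (79, -62, 19) + 5·(-12, 8, 9) = (19, -22, 64).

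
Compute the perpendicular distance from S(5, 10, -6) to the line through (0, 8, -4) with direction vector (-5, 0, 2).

2

Direction vector d = (-5, 0, 2).
AP = (5, 2, -2), and AP × d = (4, 0, 10).
|AP × d|² = 116 and |d|² = 29, so the distance is √(116/29) = √4 = 2.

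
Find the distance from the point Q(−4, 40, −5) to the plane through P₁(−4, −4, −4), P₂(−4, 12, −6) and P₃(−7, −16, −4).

4

P₁P₂ = (0, 16, −2) and P₁P₃ = (−3, −12, 0), so a normal is n = P₁P₂ × P₁P₃ = (−24, 6, 48).
d = |(-24)·(-4) + 6·40 + 48·(-5) − (-120)| / √(576 + 36 + 2304) = |216| / 54 = 4.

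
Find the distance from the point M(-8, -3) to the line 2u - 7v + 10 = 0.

15√53/53

d = |2·(-8) + (-7)·(-3) − (-10)| / √(4 + 49) = |15|/√53 = 15/√53.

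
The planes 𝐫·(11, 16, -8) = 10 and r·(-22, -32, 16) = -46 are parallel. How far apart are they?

Divide the second equation by -2 to match normals: 11x + 16y - 8z = 23.
With common normal n = (11, 16, -8) (|n| = 21), the distance is |10 − 23|/|n| = 13/21.

13/21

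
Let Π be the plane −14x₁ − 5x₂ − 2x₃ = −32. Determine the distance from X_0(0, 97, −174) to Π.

7

Normal vector n = (−14, −5, −2), and n·(0, 97, −174) − (−32) = −105.
|n| = √(196 + 25 + 4) = 15, so the distance is |-105|/15 = 7.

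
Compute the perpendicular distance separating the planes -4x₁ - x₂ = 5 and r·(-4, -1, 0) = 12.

7/√17

With common normal n = (-4, -1, 0) (|n| = √17), the distance is |5 − 12|/|n| = 7/√17 = 7√17/17.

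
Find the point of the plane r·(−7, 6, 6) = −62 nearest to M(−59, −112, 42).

The perpendicular from M has direction n = (−7, 6, 6): r = (−59, −112, 42) + μ(−7, 6, 6).
Substitute into the plane: n·(M + μn) = -62 gives -7 + 121μ = -62, so μ = -5/11.
Foot = (−59, −112, 42) + (-5/11)·(−7, 6, 6) = (−614/11, −1262/11, 432/11).

(-614/11, -1262/11, 432/11)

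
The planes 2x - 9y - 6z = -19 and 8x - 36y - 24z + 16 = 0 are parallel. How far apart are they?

15/11

Divide the second equation by 4 to match normals: 2x - 9y - 6z = -4.
With common normal n = (2, -9, -6) (|n| = 11), the distance is |(-19) − (-4)|/|n| = 15/11.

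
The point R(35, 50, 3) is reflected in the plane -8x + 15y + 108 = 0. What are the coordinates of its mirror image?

With n = (-8, 15, 0), the signed offset is (n·R − (-108))/|n|² = 578/289 = 2.
R' = R − 2t·n = (35, 50, 3) − 4·(-8, 15, 0) = (67, -10, 3).

(67, -10, 3)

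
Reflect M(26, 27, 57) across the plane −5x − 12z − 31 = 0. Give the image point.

With n = (−5, 0, −12), the signed offset is (n·M − 31)/|n|² = -845/169 = -5.
M' = M − 2t·n = (26, 27, 57) − (-10)·(−5, 0, −12) = (−24, 27, −63).

(-24, 27, -63)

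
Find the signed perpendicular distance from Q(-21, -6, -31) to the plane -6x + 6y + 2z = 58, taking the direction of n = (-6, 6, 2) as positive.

n·Q − 58 = -30.
|n| = 2√19, so the signed distance is -15/√19.

-15/√19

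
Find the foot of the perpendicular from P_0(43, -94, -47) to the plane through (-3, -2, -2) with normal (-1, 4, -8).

(127/3, -274/3, -157/3)

The perpendicular from P_0 has direction n = (-1, 4, -8): r = (43, -94, -47) + λ(-1, 4, -8).
Substitute into the plane: n·(P_0 + λn) = 11 gives -43 + 81λ = 11, so λ = 2/3.
Foot = (43, -94, -47) + (2/3)·(-1, 4, -8) = (127/3, -274/3, -157/3).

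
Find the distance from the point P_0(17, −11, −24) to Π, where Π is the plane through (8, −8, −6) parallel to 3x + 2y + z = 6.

Parallel planes share the normal n = (3, 2, 1); since (8, −8, −6) lies on the plane, its equation is 3x + 2y + z = 2.
Then n·(17, −11, −24) − 2 = 3.
|n| = √(9 + 4 + 1) = √14, so the distance is |3|/√14 = 3√14/14.

3/√14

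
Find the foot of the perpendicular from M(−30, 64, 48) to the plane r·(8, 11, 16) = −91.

(-54, 31, 0)

The perpendicular from M has direction n = (8, 11, 16): r = (−30, 64, 48) + λ(8, 11, 16).
Substitute into the plane: n·(M + λn) = -91 gives 1232 + 441λ = -91, so λ = -3.
Foot = (−30, 64, 48) + (-3)·(8, 11, 16) = (−54, 31, 0).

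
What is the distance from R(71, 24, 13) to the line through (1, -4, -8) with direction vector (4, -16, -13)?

14√29

Direction vector d = (4, -16, -13).
AP = (70, 28, 21); AP·d = -441, |AP|² = 6125, |d|² = 441.
distance² = |AP|² − (AP·d)²/|d|² = 6125 − 194481/441 = 5684, so the distance is 14√29.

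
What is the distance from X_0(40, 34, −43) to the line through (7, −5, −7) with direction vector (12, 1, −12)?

3√145

Direction vector d = (12, 1, −12).
AP = (33, 39, −36), and AP × d = (−432, −36, −435).
|AP × d|² = 377145 and |d|² = 289, so the distance is √(377145/289) = √1305 = 3√145.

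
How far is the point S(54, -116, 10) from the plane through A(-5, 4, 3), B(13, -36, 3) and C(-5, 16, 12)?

16/25

AB = (18, -40, 0) and AC = (0, 12, 9), so a normal is n = AB × AC = (-360, -162, 216).
Then n·(54, -116, 10) - 1800 = -288.
|n| = √(129600 + 26244 + 46656) = 450, so the distance is |-288|/450 = 16/25.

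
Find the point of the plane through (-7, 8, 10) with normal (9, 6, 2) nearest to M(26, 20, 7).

The perpendicular from M has direction n = (9, 6, 2): r = (26, 20, 7) + t(9, 6, 2).
Substitute into the plane: n·(M + tn) = 5 gives 368 + 121t = 5, so t = -3.
Foot = (26, 20, 7) + (-3)·(9, 6, 2) = (-1, 2, 1).

(-1, 2, 1)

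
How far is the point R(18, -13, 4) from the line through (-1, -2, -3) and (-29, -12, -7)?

A direction vector is d = (-28, -10, -4).
AP = (19, -11, 7); AP·d = -450, |AP|² = 531, |d|² = 900.
distance² = |AP|² − (AP·d)²/|d|² = 531 − 202500/900 = 306, so the distance is 3√34.

3√34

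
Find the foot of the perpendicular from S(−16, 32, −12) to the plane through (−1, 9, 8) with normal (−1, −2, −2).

(-15, 34, -10)

The perpendicular from S has direction n = (−1, −2, −2): r = (−16, 32, −12) + λ(−1, −2, −2).
Substitute into the plane: n·(S + λn) = -33 gives -24 + 9λ = -33, so λ = -1.
Foot = (−16, 32, −12) + (-1)·(−1, −2, −2) = (−15, 34, −10).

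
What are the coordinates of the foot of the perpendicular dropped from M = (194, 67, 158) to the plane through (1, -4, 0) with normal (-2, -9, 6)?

(2120/11, 674/11, 1780/11)

The perpendicular from M has direction n = (-2, -9, 6): r = (194, 67, 158) + λ(-2, -9, 6).
Substitute into the plane: n·(M + λn) = 34 gives -43 + 121λ = 34, so λ = 7/11.
Foot = (194, 67, 158) + (7/11)·(-2, -9, 6) = (2120/11, 674/11, 1780/11).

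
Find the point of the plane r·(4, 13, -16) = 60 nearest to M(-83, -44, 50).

(-67, 8, -14)

The perpendicular from M has direction n = (4, 13, -16): r = (-83, -44, 50) + t(4, 13, -16).
Substitute into the plane: n·(M + tn) = 60 gives -1704 + 441t = 60, so t = 4.
Foot = (-83, -44, 50) + 4·(4, 13, -16) = (-67, 8, -14).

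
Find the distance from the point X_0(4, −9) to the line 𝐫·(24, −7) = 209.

2

The normal to the line is n = (24, −7) with |n| = 25.
|n·X_0 − 209| = |159 − 209| = 50, so the distance is 50/25 = 2.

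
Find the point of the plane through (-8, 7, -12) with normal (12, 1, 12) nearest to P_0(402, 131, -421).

The perpendicular from P_0 has direction n = (12, 1, 12): r = (402, 131, -421) + t(12, 1, 12).
Substitute into the plane: n·(P_0 + tn) = -233 gives -97 + 289t = -233, so t = -8/17.
Foot = (402, 131, -421) + (-8/17)·(12, 1, 12) = (6738/17, 2219/17, -7253/17).

(6738/17, 2219/17, -7253/17)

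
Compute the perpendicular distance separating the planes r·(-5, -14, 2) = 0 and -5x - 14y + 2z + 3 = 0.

1/5

With common normal n = (-5, -14, 2) (|n| = 15), the distance is |0 − (-3)|/|n| = 3/15 = 1/5.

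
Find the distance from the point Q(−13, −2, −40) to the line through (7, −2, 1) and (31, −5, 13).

√785

A direction vector is d = (24, −3, 12).
AP = (−20, 0, −41), and AP × d = (−123, −744, 60).
|AP × d|² = 572265 and |d|² = 729, so the distance is √(572265/729) = √785.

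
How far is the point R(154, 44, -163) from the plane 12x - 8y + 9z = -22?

n = (12, -8, 9); n·P − (-22) = 51; |n| = 17; distance = 51/17 = 3.

3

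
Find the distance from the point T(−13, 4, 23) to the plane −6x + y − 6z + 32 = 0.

24√73/73

Normal vector n = (−6, 1, −6), and n·(−13, 4, 23) − (−32) = −24.
|n| = √(36 + 1 + 36) = √73, so the distance is |-24|/√73 = 24√73/73.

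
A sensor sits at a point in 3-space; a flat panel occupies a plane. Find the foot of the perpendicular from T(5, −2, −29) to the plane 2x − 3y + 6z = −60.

(9, -8, -17)

The perpendicular from T has direction n = (2, −3, 6): r = (5, −2, −29) + t(2, −3, 6).
Substitute into the plane: n·(T + tn) = -60 gives -158 + 49t = -60, so t = 2.
Foot = (5, −2, −29) + 2·(2, −3, 6) = (9, −8, −17).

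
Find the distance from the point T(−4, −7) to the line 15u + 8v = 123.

The normal to the line is n = (15, 8) with |n| = 17.
|n·T − 123| = |-116 − 123| = 239, so the distance is 239/17.

239/17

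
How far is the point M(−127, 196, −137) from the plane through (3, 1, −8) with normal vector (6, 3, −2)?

9

The plane has equation n·(r − (3, 1, −8)) = 0, i.e. n·r = 37.
Then n·(−127, 196, −137) − 37 = 63.
|n| = √(36 + 9 + 4) = 7, so the distance is |63|/7 = 9.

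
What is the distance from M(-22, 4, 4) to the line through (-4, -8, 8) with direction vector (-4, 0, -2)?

2√41

Direction vector d = (-4, 0, -2).
AP = (-18, 12, -4), and AP × d = (-24, -20, 48).
|AP × d|² = 3280 and |d|² = 20, so the distance is √(3280/20) = √164 = 2√41.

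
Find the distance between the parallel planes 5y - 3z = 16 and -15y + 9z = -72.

8/√34

Divide the second equation by -3 to match normals: 5y - 3z = 24.
Both planes have normal n = (0, 5, -3), |n| = √34. Any point on the first plane is at distance |24 − 16|/|n| = 8/√34 = 4√34/17 from the second.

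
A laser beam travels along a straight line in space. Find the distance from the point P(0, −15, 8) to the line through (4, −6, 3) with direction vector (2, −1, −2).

√113

Direction vector d = (2, −1, −2).
AP = (−4, −9, 5); AP·d = -9, |AP|² = 122, |d|² = 9.
distance² = |AP|² − (AP·d)²/|d|² = 122 − 81/9 = 113, so the distance is √113.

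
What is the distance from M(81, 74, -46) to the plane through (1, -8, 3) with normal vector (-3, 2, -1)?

The plane has equation n·(r − (1, -8, 3)) = 0, i.e. n·r = -22.
Then n·(81, 74, -46) - (-22) = -27.
|n| = √(9 + 4 + 1) = √14, so the distance is |-27|/√14 = 27/√14.

27/√14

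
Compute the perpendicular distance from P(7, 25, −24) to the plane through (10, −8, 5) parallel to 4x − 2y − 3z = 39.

9√29/29

Parallel planes share the normal n = (4, −2, −3); since (10, −8, 5) lies on the plane, its equation is 4x − 2y − 3z = 41.
n = (4, −2, −3); n·P − 41 = 9; |n| = √29; distance = 9/√29 = 9√29/29.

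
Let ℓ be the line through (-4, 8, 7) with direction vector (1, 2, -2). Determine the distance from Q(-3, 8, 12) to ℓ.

Direction vector d = (1, 2, -2).
AP = (1, 0, 5); AP·d = -9, |AP|² = 26, |d|² = 9.
distance² = |AP|² − (AP·d)²/|d|² = 26 − 81/9 = 17, so the distance is √17.

√17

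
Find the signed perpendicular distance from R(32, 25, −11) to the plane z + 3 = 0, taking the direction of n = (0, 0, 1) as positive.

-8

n·R − (-3) = -8.
|n| = 1, so the signed distance is -8/1 = -8.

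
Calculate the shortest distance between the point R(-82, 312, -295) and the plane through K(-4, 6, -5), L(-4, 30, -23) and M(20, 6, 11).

6

KL = (0, 24, -18) and KM = (24, 0, 16), so a normal is n = KL × KM = (384, -432, -576).
n = (384, -432, -576); n·P − (-1248) = 4896; |n| = 816; distance = 4896/816 = 6.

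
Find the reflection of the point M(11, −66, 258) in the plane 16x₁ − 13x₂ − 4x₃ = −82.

With n = (16, −13, −4), the signed offset is (n·M − (-82))/|n|² = 84/441 = 4/21.
M' = M − 2t·n = (11, −66, 258) − (8/21)·(16, −13, −4) = (103/21, −1282/21, 5450/21).

(103/21, -1282/21, 5450/21)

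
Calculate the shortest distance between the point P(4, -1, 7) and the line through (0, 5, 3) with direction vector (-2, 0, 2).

Direction vector d = (-2, 0, 2).
AP = (4, -6, 4); AP·d = 0, |AP|² = 68, |d|² = 8.
distance² = |AP|² − (AP·d)²/|d|² = 68 − 0/8 = 68, so the distance is 2√17.

2√17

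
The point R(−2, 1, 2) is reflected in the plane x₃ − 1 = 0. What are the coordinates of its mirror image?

With n = (0, 0, 1), the signed offset is (n·R − 1)/|n|² = 1/1 = 1.
R' = R − 2t·n = (−2, 1, 2) − 2·(0, 0, 1) = (−2, 1, 0).

(-2, 1, 0)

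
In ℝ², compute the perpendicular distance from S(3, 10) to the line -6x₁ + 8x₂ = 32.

d = |(-6)·3 + 8·10 − 32| / √(36 + 64) = |30|/10 = 3.

3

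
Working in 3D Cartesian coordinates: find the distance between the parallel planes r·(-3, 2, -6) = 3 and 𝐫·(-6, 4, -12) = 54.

Divide the second equation by 2 to match normals: -3x + 2y - 6z = 27.
Both planes have normal n = (-3, 2, -6), |n| = 7. Any point on the first plane is at distance |27 − 3|/|n| = 24/7 from the second.

24/7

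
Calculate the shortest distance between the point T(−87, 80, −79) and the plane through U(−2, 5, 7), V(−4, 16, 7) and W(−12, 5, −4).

UV = (−2, 11, 0) and UW = (−10, 0, −11), so a normal is n = UV × UW = (−121, −22, 110).
Then n·(−87, 80, −79) − 902 = −825.
|n| = √(14641 + 484 + 12100) = 165, so the distance is |-825|/165 = 5.

5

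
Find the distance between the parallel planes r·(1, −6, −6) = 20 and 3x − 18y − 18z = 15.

15/√73

Divide the second equation by 3 to match normals: x − 6y − 6z = 5.
Both planes have normal n = (1, −6, −6), |n| = √73. Any point on the first plane is at distance |5 − 20|/|n| = 15/√73 = 15√73/73 from the second.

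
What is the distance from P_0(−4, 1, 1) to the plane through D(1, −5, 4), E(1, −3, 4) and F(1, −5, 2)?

DE = (0, 2, 0) and DF = (0, 0, −2), so a normal is n = DE × DF = (−4, 0, 0).
Then n·(−4, 1, 1) − (−4) = 20.
|n| = √(16 + 0 + 0) = 4, so the distance is |20|/4 = 5.

5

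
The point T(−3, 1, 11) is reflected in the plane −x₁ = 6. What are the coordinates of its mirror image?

n = (−1, 0, 0), |n|² = 1, n·T − 6 = -3, so t = -3/1 = -3.
Foot F = T − (-3)·n = (−6, 1, 11); the reflection is 2F − T = (−9, 1, 11).

(-9, 1, 11)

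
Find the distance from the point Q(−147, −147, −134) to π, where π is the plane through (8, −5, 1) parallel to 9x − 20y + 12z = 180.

7

Parallel planes share the normal n = (9, −20, 12); since (8, −5, 1) lies on the plane, its equation is 9x − 20y + 12z = 184.
d = |9·(-147) + (-20)·(-147) + 12·(-134) − 184| / √(81 + 400 + 144) = |-175| / 25 = 7.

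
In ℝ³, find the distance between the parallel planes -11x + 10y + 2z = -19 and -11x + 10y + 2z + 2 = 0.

17/15

With common normal n = (-11, 10, 2) (|n| = 15), the distance is |(-19) − (-2)|/|n| = 17/15.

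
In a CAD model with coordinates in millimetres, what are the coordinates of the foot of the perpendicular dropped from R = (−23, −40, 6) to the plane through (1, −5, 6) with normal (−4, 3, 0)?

The perpendicular from R has direction n = (−4, 3, 0): r = (−23, −40, 6) + t(−4, 3, 0).
Substitute into the plane: n·(R + tn) = -19 gives -28 + 25t = -19, so t = 9/25.
Foot = (−23, −40, 6) + (9/25)·(−4, 3, 0) = (−611/25, −973/25, 6).

(-611/25, -973/25, 6)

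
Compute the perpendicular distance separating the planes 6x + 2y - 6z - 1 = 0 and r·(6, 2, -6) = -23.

12√19/19

Both planes have normal n = (6, 2, -6), |n| = 2√19. Any point on the first plane is at distance |(-23) − 1|/|n| = 24/(2√19) = 12/√19 from the second.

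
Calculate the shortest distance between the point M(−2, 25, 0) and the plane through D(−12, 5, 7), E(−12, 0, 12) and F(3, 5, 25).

DE = (0, −5, 5) and DF = (15, 0, 18), so a normal is n = DE × DF = (−90, 75, 75).
n = (−90, 75, 75); n·P − 1980 = 75; |n| = 15√86; distance = 75/(15√86) = 5/√86.

5√86/86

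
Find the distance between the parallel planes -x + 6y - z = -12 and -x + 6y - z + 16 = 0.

2√38/19

With common normal n = (-1, 6, -1) (|n| = √38), the distance is |(-12) − (-16)|/|n| = 4/√38 = 2√38/19.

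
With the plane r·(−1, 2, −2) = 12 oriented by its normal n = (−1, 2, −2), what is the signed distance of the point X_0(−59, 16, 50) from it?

n·X_0 − 12 = -21.
|n| = 3, so the signed distance is -21/3 = -7.

-7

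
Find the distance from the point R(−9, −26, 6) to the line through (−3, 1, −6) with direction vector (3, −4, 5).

Direction vector d = (3, −4, 5).
AP = (−6, −27, 12); AP·d = 150, |AP|² = 909, |d|² = 50.
distance² = |AP|² − (AP·d)²/|d|² = 909 − 22500/50 = 459, so the distance is 3√51.

3√51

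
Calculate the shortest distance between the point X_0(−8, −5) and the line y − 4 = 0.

d = |0·(-8) + 1·(-5) − 4| / √(0 + 1) = |-9|/1 = 9.

9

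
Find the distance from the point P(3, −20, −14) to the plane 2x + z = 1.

Normal vector n = (2, 0, 1), and n·(3, −20, −14) − 1 = −9.
|n| = √(4 + 0 + 1) = √5, so the distance is |-9|/√5 = 9√5/5.

9√5/5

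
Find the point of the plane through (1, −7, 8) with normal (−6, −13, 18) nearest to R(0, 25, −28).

The perpendicular from R has direction n = (−6, −13, 18): r = (0, 25, −28) + t(−6, −13, 18).
Substitute into the plane: n·(R + tn) = 229 gives -829 + 529t = 229, so t = 2.
Foot = (0, 25, −28) + 2·(−6, −13, 18) = (−12, −1, 8).

(-12, -1, 8)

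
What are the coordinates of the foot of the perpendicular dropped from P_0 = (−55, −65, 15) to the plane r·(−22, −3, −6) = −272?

n = (−22, −3, −6), |n|² = 529, and n·P_0 − (-272) = 1587.
t = 1587/529 = 3, so the foot is P_0 − t·n = (−55, −65, 15) − 3·(−22, −3, −6) = (11, −56, 33).

(11, -56, 33)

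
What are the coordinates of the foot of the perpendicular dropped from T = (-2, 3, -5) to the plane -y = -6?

The perpendicular from T has direction n = (0, -1, 0): r = (-2, 3, -5) + t(0, -1, 0).
Substitute into the plane: n·(T + tn) = -6 gives -3 + 1t = -6, so t = -3.
Foot = (-2, 3, -5) + (-3)·(0, -1, 0) = (-2, 6, -5).

(-2, 6, -5)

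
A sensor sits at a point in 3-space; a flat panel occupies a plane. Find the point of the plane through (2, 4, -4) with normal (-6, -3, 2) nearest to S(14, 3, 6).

n = (-6, -3, 2), |n|² = 49, and n·S − (-32) = -49.
t = -49/49 = -1, so the foot is S − t·n = (14, 3, 6) − (-1)·(-6, -3, 2) = (8, 0, 8).

(8, 0, 8)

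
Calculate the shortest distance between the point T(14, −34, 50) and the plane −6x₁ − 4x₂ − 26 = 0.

√13

d = |(-6)·14 + (-4)·(-34) − 26| / √(36 + 16 + 0) = |26| / (2√13) = √13.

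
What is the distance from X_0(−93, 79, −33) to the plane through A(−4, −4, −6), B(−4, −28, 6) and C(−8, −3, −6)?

3

AB = (0, −24, 12) and AC = (−4, 1, 0), so a normal is n = AB × AC = (−12, −48, −96).
d = |(-12)·(-93) + (-48)·79 + (-96)·(-33) − 816| / √(144 + 2304 + 9216) = |-324| / 108 = 3.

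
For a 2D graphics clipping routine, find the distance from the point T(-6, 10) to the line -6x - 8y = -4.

d = |(-6)·(-6) + (-8)·10 − (-4)| / √(36 + 64) = |-40|/10 = 4.

4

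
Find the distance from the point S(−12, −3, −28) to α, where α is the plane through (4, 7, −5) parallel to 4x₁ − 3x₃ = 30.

Parallel planes share the normal n = (4, 0, −3); since (4, 7, −5) lies on the plane, its equation is 4x₁ − 3x₃ = 31.
Then n·(−12, −3, −28) − 31 = 5.
|n| = √(16 + 0 + 9) = 5, so the distance is |5|/5 = 1.

1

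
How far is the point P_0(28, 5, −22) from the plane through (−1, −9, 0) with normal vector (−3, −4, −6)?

The plane has equation n·(r − (−1, −9, 0)) = 0, i.e. n·r = 39.
n = (−3, −4, −6); n·P − 39 = -11; |n| = √61; distance = 11/√61 = 11√61/61.

11/√61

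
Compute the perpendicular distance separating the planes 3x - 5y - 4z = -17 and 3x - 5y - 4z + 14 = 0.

With common normal n = (3, -5, -4) (|n| = 5√2), the distance is |(-17) − (-14)|/|n| = 3/(5√2).

3√2/10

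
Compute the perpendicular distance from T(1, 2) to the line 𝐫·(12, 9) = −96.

42/5

The normal to the line is n = (12, 9) with |n| = 15.
|n·T − (-96)| = |30 − (-96)| = 126, so the distance is 126/15 = 42/5.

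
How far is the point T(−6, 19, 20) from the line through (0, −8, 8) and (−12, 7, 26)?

A direction vector is d = (−12, 15, 18).
AP = (−6, 27, 12); AP·d = 693, |AP|² = 909, |d|² = 693.
distance² = |AP|² − (AP·d)²/|d|² = 909 − 480249/693 = 216, so the distance is 6√6.

6√6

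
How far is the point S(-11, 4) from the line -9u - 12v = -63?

The normal to the line is n = (-9, -12) with |n| = 15.
|n·S − (-63)| = |51 − (-63)| = 114, so the distance is 114/15 = 38/5.

38/5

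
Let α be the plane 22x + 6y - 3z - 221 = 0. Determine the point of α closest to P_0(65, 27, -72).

(-1, 9, -63)

The perpendicular from P_0 has direction n = (22, 6, -3): r = (65, 27, -72) + μ(22, 6, -3).
Substitute into the plane: n·(P_0 + μn) = 221 gives 1808 + 529μ = 221, so μ = -3.
Foot = (65, 27, -72) + (-3)·(22, 6, -3) = (-1, 9, -63).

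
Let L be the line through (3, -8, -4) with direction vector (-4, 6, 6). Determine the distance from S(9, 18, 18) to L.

2√101

Direction vector d = (-4, 6, 6).
AP = (6, 26, 22); AP·d = 264, |AP|² = 1196, |d|² = 88.
distance² = |AP|² − (AP·d)²/|d|² = 1196 − 69696/88 = 404, so the distance is 2√101.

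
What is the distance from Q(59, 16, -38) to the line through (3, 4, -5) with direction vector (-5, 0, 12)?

Direction vector d = (-5, 0, 12).
AP = (56, 12, -33); AP·d = -676, |AP|² = 4369, |d|² = 169.
distance² = |AP|² − (AP·d)²/|d|² = 4369 − 456976/169 = 1665, so the distance is 3√185.

3√185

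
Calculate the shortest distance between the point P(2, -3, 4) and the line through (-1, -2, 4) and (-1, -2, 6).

A direction vector is d = (0, 0, 2).
AP = (3, -1, 0); AP·d = 0, |AP|² = 10, |d|² = 4.
distance² = |AP|² − (AP·d)²/|d|² = 10 − 0/4 = 10, so the distance is √10.

√10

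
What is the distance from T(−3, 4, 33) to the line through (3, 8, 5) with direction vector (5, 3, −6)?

√206

Direction vector d = (5, 3, −6).
AP = (−6, −4, 28); AP·d = -210, |AP|² = 836, |d|² = 70.
distance² = |AP|² − (AP·d)²/|d|² = 836 − 44100/70 = 206, so the distance is √206.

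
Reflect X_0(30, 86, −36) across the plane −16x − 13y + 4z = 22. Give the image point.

With n = (−16, −13, 4), the signed offset is (n·X_0 − 22)/|n|² = -1764/441 = -4.
X_0' = X_0 − 2t·n = (30, 86, −36) − (-8)·(−16, −13, 4) = (−98, −18, −4).

(-98, -18, -4)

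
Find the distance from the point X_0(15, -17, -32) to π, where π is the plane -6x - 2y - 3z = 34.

Normal vector n = (-6, -2, -3), and n·(15, -17, -32) - 34 = 6.
|n| = √(36 + 4 + 9) = 7, so the distance is |6|/7 = 6/7.

6/7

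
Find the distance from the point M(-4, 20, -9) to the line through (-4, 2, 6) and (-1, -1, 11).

9√2

A direction vector is d = (3, -3, 5).
AP = (0, 18, -15); AP·d = -129, |AP|² = 549, |d|² = 43.
distance² = |AP|² − (AP·d)²/|d|² = 549 − 16641/43 = 162, so the distance is 9√2.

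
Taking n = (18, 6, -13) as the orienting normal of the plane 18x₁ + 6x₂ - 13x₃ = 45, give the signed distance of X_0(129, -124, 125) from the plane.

-4

n·X_0 − 45 = -92.
|n| = 23, so the signed distance is -92/23 = -4.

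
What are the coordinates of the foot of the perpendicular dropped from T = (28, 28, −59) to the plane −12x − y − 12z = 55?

(40, 29, -47)

n = (−12, −1, −12), |n|² = 289, and n·T − 55 = 289.
t = 289/289 = 1, so the foot is T − t·n = (28, 28, −59) − 1·(−12, −1, −12) = (40, 29, −47).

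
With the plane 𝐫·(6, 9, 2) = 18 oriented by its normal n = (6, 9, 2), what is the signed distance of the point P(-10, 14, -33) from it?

n·P − 18 = -18.
|n| = 11, so the signed distance is -18/11.

-18/11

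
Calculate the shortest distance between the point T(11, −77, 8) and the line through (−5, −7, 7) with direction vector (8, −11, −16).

3√377

Direction vector d = (8, −11, −16).
AP = (16, −70, 1), and AP × d = (1131, 264, 384).
|AP × d|² = 1496313 and |d|² = 441, so the distance is √(1496313/441) = √3393 = 3√377.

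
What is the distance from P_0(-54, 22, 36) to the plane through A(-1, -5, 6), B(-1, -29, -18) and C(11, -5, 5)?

1

AB = (0, -24, -24) and AC = (12, 0, -1), so a normal is n = AB × AC = (24, -288, 288).
Then n·(-54, 22, 36) - 3144 = -408.
|n| = √(576 + 82944 + 82944) = 408, so the distance is |-408|/408 = 1.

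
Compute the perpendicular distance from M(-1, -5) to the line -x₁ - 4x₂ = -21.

The normal to the line is n = (-1, -4) with |n| = √17.
|n·M − (-21)| = |21 − (-21)| = 42, so the distance is 42/√17 = 42√17/17.

42/√17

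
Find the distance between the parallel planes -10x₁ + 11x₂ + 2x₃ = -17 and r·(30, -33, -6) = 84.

11/15

Divide the second equation by -3 to match normals: -10x₁ + 11x₂ + 2x₃ = -28.
Both planes have normal n = (-10, 11, 2), |n| = 15. Any point on the first plane is at distance |(-28) − (-17)|/|n| = 11/15 from the second.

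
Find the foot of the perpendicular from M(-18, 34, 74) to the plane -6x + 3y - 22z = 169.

n = (-6, 3, -22), |n|² = 529, and n·M − 169 = -1587.
t = -1587/529 = -3, so the foot is M − t·n = (-18, 34, 74) − (-3)·(-6, 3, -22) = (-36, 43, 8).

(-36, 43, 8)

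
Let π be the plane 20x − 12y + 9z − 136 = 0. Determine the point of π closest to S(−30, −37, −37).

n = (20, −12, 9), |n|² = 625, and n·S − 136 = -625.
t = -625/625 = -1, so the foot is S − t·n = (−30, −37, −37) − (-1)·(20, −12, 9) = (−10, −49, −28).

(-10, -49, -28)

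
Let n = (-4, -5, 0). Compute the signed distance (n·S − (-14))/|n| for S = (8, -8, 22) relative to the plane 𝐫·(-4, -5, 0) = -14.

22/√41

n·S − (-14) = 22.
|n| = √41, so the signed distance is 22/√41.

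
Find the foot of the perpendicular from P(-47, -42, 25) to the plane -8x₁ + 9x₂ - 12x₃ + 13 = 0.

(-55, -33, 13)

The perpendicular from P has direction n = (-8, 9, -12): r = (-47, -42, 25) + t(-8, 9, -12).
Substitute into the plane: n·(P + tn) = -13 gives -302 + 289t = -13, so t = 1.
Foot = (-47, -42, 25) + 1·(-8, 9, -12) = (-55, -33, 13).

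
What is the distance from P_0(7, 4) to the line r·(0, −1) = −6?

2

d = |0·7 + (-1)·4 − (-6)| / √(0 + 1) = |2|/1 = 2.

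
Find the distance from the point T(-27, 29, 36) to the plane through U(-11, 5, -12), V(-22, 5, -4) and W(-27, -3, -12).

16/21

UV = (-11, 0, 8) and UW = (-16, -8, 0), so a normal is n = UV × UW = (64, -128, 88).
Then n·(-27, 29, 36) - (-2400) = 128.
|n| = √(4096 + 16384 + 7744) = 168, so the distance is |128|/168 = 16/21.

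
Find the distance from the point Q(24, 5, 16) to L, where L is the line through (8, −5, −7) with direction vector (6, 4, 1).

Direction vector d = (6, 4, 1).
AP = (16, 10, 23), and AP × d = (−82, 122, 4).
|AP × d|² = 21624 and |d|² = 53, so the distance is √(21624/53) = √408 = 2√102.

2√102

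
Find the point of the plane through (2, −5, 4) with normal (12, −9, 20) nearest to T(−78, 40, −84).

(-18, -5, 16)

The perpendicular from T has direction n = (12, −9, 20): r = (−78, 40, −84) + μ(12, −9, 20).
Substitute into the plane: n·(T + μn) = 149 gives -2976 + 625μ = 149, so μ = 5.
Foot = (−78, 40, −84) + 5·(12, −9, 20) = (−18, −5, 16).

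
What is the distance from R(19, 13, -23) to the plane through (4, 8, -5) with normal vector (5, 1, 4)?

The plane has equation n·(r − (4, 8, -5)) = 0, i.e. n·r = 8.
Then n·(19, 13, -23) - 8 = 8.
|n| = √(25 + 1 + 16) = √42, so the distance is |8|/√42 = 8/√42.

8/√42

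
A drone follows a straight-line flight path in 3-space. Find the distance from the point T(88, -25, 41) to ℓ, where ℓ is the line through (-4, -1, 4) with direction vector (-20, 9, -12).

Direction vector d = (-20, 9, -12).
AP = (92, -24, 37), and AP × d = (-45, 364, 348).
|AP × d|² = 255625 and |d|² = 625, so the distance is √(255625/625) = √409.

√409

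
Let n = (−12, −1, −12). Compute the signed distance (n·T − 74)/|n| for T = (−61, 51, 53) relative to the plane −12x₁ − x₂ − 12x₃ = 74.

-29/17

n·T − 74 = -29.
|n| = 17, so the signed distance is -29/17.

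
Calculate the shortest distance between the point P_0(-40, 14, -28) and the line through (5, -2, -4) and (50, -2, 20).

A direction vector is d = (45, 0, 24).
AP = (-45, 16, -24); AP·d = -2601, |AP|² = 2857, |d|² = 2601.
distance² = |AP|² − (AP·d)²/|d|² = 2857 − 6765201/2601 = 256, so the distance is 16.

16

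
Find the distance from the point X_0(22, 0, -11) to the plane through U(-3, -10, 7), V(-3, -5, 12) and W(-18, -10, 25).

UV = (0, 5, 5) and UW = (-15, 0, 18), so a normal is n = UV × UW = (90, -75, 75).
n = (90, -75, 75); n·P − 1005 = 150; |n| = 15√86; distance = 150/(15√86) = 5√86/43.

10/√86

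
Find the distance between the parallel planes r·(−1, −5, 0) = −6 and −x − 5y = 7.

Both planes have normal n = (−1, −5, 0), |n| = √26. Any point on the first plane is at distance |7 − (-6)|/|n| = 13/√26 = √26/2 from the second.

√26/2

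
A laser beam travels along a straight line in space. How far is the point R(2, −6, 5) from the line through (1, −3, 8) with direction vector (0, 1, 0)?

Direction vector d = (0, 1, 0).
AP = (1, −3, −3), and AP × d = (3, 0, 1).
|AP × d|² = 10 and |d|² = 1, so the distance is √10.

√10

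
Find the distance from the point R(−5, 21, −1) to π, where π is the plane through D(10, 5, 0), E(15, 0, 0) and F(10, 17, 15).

9/√66

DE = (5, −5, 0) and DF = (0, 12, 15), so a normal is n = DE × DF = (−75, −75, 60).
d = |(-75)·(-5) + (-75)·21 + 60·(-1) − (-1125)| / √(5625 + 5625 + 3600) = |-135| / (15√66) = 3√66/22.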